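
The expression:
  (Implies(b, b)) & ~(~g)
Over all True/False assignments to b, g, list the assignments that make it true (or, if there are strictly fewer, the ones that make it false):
is true only for:
  b=False, g=True;
  b=True, g=True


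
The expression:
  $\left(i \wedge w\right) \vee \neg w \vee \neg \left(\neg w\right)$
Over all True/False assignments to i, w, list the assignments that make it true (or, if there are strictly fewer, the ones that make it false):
is always true.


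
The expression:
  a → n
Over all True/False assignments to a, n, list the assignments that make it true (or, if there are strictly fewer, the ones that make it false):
is false only for:
  a=True, n=False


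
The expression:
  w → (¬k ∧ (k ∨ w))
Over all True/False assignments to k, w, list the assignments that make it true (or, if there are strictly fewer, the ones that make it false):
is false only for:
  k=True, w=True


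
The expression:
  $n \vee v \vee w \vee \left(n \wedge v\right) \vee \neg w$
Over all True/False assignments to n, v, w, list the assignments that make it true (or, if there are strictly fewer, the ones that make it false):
is always true.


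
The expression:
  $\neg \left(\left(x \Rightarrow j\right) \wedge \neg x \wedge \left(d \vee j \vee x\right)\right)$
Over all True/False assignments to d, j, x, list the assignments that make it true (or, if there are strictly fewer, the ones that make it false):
is false only for:
  d=False, j=True, x=False;
  d=True, j=False, x=False;
  d=True, j=True, x=False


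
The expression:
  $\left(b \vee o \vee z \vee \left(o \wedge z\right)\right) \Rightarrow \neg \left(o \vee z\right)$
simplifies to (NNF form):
$\neg o \wedge \neg z$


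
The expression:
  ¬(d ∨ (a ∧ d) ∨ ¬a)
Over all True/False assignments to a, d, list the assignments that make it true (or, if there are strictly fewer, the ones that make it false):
is true only for:
  a=True, d=False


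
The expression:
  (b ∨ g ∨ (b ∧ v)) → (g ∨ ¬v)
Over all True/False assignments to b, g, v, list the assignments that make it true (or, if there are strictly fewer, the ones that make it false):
is false only for:
  b=True, g=False, v=True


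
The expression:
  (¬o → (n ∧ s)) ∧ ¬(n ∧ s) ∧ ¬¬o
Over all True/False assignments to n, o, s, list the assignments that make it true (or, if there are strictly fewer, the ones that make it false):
is true only for:
  n=False, o=True, s=False;
  n=False, o=True, s=True;
  n=True, o=True, s=False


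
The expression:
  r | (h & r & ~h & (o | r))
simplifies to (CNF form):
r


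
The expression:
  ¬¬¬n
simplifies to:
¬n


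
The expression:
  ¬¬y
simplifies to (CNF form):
y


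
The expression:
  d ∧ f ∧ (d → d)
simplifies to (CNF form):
d ∧ f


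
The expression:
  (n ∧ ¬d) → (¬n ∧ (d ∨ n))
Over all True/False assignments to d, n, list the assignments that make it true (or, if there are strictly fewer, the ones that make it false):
is false only for:
  d=False, n=True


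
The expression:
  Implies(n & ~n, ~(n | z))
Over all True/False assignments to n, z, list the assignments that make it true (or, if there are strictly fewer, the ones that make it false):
is always true.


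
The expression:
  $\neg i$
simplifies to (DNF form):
$\neg i$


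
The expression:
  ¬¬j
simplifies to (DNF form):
j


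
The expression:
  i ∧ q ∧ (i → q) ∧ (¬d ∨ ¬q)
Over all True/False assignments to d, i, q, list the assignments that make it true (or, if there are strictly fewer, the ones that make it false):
is true only for:
  d=False, i=True, q=True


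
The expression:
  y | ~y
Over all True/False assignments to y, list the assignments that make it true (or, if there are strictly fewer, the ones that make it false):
is always true.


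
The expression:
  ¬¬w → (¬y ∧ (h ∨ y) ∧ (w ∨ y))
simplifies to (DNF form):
(h ∧ ¬y) ∨ ¬w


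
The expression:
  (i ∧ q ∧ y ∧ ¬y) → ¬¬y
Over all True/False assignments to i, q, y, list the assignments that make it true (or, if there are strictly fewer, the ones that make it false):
is always true.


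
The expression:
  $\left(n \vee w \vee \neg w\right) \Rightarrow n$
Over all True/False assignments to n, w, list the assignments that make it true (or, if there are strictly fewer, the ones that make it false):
is true only for:
  n=True, w=False;
  n=True, w=True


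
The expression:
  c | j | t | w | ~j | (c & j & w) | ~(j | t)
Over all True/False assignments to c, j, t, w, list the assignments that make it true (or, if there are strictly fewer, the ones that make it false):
is always true.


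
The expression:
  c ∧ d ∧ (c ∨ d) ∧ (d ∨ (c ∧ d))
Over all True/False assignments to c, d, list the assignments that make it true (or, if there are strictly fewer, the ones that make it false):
is true only for:
  c=True, d=True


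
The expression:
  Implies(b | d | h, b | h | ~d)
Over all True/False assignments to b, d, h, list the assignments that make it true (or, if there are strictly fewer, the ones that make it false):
is false only for:
  b=False, d=True, h=False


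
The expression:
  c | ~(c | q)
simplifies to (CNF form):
c | ~q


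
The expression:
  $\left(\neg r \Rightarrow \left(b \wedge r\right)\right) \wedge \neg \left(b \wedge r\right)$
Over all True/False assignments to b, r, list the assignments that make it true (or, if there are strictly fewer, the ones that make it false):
is true only for:
  b=False, r=True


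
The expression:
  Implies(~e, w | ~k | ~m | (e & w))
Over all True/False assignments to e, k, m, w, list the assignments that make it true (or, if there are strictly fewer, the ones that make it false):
is false only for:
  e=False, k=True, m=True, w=False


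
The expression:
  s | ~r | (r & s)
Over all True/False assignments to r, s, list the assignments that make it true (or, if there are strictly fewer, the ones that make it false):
is false only for:
  r=True, s=False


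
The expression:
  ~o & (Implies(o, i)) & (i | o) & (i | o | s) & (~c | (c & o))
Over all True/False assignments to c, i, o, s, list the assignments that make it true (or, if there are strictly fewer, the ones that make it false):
is true only for:
  c=False, i=True, o=False, s=False;
  c=False, i=True, o=False, s=True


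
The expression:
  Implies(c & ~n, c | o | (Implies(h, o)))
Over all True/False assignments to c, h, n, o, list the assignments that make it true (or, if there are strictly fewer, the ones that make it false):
is always true.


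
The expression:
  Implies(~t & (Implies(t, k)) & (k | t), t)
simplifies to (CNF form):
t | ~k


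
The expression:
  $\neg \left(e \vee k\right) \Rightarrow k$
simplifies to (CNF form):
$e \vee k$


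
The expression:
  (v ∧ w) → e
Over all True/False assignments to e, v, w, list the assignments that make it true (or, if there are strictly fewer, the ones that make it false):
is false only for:
  e=False, v=True, w=True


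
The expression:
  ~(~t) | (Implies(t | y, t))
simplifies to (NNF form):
t | ~y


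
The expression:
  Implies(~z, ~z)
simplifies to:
True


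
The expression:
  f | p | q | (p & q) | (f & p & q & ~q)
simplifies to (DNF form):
f | p | q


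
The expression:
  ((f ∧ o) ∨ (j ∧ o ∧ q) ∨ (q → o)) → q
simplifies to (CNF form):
q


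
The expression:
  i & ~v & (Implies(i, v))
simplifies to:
False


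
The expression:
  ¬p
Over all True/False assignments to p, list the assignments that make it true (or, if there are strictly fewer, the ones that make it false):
is true only for:
  p=False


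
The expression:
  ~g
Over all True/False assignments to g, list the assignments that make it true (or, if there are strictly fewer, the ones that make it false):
is true only for:
  g=False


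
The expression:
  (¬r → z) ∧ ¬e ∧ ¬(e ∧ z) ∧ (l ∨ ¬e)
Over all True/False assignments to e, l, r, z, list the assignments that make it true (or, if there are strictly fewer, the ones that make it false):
is true only for:
  e=False, l=False, r=False, z=True;
  e=False, l=False, r=True, z=False;
  e=False, l=False, r=True, z=True;
  e=False, l=True, r=False, z=True;
  e=False, l=True, r=True, z=False;
  e=False, l=True, r=True, z=True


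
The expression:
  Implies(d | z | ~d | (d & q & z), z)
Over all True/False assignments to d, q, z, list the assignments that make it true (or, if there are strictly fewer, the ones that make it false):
is true only for:
  d=False, q=False, z=True;
  d=False, q=True, z=True;
  d=True, q=False, z=True;
  d=True, q=True, z=True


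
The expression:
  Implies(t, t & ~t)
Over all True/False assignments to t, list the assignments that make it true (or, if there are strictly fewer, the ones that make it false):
is true only for:
  t=False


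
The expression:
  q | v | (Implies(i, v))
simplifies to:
q | v | ~i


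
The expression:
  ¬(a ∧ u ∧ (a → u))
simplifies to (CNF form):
¬a ∨ ¬u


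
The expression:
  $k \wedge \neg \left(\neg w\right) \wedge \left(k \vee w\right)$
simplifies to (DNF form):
$k \wedge w$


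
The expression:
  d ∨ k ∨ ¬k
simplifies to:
True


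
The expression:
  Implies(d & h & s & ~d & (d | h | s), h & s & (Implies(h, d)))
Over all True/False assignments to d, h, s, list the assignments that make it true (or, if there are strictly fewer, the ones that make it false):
is always true.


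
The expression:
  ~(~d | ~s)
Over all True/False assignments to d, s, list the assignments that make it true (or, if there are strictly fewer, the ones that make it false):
is true only for:
  d=True, s=True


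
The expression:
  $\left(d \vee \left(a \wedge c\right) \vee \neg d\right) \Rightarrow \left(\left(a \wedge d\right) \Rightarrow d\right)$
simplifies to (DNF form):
$\text{True}$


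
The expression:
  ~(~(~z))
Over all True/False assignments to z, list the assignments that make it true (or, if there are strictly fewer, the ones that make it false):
is true only for:
  z=False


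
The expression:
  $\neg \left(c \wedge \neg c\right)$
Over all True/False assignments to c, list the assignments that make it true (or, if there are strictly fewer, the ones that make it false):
is always true.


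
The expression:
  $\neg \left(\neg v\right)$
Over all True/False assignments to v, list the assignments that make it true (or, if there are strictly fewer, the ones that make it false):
is true only for:
  v=True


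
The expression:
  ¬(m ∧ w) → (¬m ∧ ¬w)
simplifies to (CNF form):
(m ∨ ¬w) ∧ (w ∨ ¬m)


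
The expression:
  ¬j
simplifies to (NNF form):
¬j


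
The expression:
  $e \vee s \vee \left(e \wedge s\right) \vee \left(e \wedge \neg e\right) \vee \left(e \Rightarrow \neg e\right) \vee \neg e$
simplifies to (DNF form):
$\text{True}$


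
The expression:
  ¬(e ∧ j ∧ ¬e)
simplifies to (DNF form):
True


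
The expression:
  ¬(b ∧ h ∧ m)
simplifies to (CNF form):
¬b ∨ ¬h ∨ ¬m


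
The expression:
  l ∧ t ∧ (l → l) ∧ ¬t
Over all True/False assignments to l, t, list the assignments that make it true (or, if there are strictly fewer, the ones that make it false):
is never true.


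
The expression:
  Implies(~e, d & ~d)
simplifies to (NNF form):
e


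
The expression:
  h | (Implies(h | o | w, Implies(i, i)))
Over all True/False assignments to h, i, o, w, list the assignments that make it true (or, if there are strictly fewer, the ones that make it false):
is always true.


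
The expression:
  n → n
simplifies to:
True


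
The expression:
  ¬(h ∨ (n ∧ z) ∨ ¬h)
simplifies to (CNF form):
False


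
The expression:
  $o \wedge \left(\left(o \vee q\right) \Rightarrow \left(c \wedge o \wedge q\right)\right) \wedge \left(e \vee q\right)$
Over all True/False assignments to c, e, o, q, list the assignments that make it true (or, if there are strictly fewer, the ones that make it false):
is true only for:
  c=True, e=False, o=True, q=True;
  c=True, e=True, o=True, q=True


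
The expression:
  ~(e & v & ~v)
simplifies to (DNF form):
True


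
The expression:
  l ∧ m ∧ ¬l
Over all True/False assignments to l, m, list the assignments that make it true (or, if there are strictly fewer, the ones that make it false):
is never true.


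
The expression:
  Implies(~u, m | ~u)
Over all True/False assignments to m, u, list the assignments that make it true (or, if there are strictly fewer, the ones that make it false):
is always true.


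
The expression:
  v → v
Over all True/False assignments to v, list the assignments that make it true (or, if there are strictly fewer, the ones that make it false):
is always true.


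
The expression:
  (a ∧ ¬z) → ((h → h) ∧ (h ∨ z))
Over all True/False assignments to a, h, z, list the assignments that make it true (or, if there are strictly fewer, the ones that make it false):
is false only for:
  a=True, h=False, z=False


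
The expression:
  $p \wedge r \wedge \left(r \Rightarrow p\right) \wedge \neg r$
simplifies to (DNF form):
$\text{False}$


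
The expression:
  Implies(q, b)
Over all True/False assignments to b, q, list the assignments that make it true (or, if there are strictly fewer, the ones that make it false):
is false only for:
  b=False, q=True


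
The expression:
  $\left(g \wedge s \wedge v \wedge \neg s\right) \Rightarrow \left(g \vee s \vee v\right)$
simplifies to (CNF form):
$\text{True}$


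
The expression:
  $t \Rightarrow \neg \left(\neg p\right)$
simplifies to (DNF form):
$p \vee \neg t$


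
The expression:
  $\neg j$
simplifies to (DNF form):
$\neg j$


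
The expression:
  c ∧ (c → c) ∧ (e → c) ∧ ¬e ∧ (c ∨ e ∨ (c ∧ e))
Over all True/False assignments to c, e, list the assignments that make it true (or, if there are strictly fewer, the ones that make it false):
is true only for:
  c=True, e=False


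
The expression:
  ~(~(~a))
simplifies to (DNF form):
~a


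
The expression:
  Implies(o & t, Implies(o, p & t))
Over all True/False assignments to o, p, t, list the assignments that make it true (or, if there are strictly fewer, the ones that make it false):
is false only for:
  o=True, p=False, t=True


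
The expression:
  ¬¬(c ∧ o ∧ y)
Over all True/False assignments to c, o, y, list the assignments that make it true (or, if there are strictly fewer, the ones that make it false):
is true only for:
  c=True, o=True, y=True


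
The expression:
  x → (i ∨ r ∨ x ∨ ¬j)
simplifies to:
True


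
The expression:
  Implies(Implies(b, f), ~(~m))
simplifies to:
m | (b & ~f)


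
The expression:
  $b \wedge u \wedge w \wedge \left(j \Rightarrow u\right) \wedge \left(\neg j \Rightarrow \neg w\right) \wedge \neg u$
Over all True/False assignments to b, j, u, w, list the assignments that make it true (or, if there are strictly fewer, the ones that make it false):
is never true.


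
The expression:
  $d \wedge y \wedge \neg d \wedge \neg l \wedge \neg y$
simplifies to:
$\text{False}$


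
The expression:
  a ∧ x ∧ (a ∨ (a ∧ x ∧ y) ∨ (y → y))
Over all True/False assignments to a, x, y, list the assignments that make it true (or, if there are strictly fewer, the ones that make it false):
is true only for:
  a=True, x=True, y=False;
  a=True, x=True, y=True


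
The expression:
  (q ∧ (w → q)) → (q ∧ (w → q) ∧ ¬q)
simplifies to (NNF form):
¬q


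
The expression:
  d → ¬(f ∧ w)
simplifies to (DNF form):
¬d ∨ ¬f ∨ ¬w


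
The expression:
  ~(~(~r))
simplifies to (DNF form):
~r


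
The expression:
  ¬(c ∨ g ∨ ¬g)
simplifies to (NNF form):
False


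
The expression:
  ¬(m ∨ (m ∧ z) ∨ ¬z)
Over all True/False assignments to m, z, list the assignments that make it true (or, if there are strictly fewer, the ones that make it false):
is true only for:
  m=False, z=True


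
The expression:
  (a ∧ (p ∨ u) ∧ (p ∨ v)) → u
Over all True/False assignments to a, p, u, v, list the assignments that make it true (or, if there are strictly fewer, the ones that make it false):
is false only for:
  a=True, p=True, u=False, v=False;
  a=True, p=True, u=False, v=True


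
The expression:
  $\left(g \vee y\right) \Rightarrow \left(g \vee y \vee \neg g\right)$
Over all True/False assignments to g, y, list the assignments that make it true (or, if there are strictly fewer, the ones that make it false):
is always true.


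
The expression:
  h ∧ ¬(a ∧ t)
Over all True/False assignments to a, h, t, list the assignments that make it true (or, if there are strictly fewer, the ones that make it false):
is true only for:
  a=False, h=True, t=False;
  a=False, h=True, t=True;
  a=True, h=True, t=False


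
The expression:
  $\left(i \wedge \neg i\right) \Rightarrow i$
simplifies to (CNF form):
$\text{True}$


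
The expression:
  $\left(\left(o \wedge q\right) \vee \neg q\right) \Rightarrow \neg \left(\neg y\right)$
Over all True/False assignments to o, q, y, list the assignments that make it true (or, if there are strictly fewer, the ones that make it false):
is false only for:
  o=False, q=False, y=False;
  o=True, q=False, y=False;
  o=True, q=True, y=False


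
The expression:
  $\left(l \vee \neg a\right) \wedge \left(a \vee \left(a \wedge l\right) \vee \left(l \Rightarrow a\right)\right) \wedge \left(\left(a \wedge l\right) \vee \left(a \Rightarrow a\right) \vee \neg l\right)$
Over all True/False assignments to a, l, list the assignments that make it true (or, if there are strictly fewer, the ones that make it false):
is true only for:
  a=False, l=False;
  a=True, l=True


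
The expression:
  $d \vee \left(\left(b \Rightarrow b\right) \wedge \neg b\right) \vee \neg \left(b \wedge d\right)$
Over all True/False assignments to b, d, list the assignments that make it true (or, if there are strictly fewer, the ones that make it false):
is always true.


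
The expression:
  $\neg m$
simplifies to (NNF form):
$\neg m$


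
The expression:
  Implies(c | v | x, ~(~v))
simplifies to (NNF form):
v | (~c & ~x)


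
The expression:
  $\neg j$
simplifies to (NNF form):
$\neg j$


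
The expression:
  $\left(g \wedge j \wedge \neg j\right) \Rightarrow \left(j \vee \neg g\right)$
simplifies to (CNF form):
$\text{True}$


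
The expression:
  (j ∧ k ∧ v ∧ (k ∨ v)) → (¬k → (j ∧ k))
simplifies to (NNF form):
True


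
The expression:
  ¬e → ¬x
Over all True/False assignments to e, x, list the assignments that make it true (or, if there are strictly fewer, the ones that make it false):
is false only for:
  e=False, x=True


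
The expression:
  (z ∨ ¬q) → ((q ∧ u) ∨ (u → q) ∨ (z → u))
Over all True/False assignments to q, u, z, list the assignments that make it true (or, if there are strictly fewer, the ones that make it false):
is always true.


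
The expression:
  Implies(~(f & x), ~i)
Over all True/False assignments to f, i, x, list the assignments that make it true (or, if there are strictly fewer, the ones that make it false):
is false only for:
  f=False, i=True, x=False;
  f=False, i=True, x=True;
  f=True, i=True, x=False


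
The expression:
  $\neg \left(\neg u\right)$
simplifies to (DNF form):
$u$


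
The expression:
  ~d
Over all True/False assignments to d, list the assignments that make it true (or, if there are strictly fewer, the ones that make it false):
is true only for:
  d=False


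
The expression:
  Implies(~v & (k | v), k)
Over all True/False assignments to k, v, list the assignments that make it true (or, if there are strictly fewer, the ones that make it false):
is always true.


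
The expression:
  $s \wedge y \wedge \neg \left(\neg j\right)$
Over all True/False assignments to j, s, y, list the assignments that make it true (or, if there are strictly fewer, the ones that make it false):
is true only for:
  j=True, s=True, y=True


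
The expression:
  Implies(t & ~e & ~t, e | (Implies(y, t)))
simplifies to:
True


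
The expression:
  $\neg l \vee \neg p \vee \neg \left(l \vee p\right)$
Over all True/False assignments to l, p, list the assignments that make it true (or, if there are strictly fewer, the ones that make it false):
is false only for:
  l=True, p=True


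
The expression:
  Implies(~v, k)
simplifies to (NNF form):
k | v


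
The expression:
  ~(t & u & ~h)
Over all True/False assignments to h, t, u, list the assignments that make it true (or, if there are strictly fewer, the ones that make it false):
is false only for:
  h=False, t=True, u=True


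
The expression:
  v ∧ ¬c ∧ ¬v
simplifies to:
False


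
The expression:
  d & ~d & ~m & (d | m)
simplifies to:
False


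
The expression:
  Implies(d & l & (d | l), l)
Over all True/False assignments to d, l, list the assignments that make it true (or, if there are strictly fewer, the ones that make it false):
is always true.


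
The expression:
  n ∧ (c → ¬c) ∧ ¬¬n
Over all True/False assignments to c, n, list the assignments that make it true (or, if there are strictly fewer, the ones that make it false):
is true only for:
  c=False, n=True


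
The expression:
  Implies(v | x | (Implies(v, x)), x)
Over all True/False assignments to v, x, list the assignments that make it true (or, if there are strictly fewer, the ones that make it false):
is true only for:
  v=False, x=True;
  v=True, x=True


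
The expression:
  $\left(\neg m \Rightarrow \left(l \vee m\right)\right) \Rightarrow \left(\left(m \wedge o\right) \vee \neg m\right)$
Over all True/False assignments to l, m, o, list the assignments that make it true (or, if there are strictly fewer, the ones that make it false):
is false only for:
  l=False, m=True, o=False;
  l=True, m=True, o=False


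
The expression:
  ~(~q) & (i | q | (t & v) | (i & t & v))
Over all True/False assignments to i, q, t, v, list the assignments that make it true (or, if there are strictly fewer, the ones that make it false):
is true only for:
  i=False, q=True, t=False, v=False;
  i=False, q=True, t=False, v=True;
  i=False, q=True, t=True, v=False;
  i=False, q=True, t=True, v=True;
  i=True, q=True, t=False, v=False;
  i=True, q=True, t=False, v=True;
  i=True, q=True, t=True, v=False;
  i=True, q=True, t=True, v=True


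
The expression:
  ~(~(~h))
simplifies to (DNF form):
~h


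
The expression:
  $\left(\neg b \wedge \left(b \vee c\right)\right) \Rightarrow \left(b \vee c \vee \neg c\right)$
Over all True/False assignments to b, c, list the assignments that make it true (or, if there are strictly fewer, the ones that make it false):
is always true.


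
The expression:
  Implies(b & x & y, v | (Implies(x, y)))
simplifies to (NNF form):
True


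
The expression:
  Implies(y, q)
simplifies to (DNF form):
q | ~y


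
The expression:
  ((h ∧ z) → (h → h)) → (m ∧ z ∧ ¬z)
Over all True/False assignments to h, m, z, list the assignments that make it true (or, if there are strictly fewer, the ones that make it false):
is never true.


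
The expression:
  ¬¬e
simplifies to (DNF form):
e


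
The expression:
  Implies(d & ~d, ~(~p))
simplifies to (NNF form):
True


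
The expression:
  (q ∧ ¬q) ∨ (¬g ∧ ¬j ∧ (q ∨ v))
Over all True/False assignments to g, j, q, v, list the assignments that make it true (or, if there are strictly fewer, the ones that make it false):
is true only for:
  g=False, j=False, q=False, v=True;
  g=False, j=False, q=True, v=False;
  g=False, j=False, q=True, v=True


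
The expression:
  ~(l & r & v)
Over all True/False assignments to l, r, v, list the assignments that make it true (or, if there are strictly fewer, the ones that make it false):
is false only for:
  l=True, r=True, v=True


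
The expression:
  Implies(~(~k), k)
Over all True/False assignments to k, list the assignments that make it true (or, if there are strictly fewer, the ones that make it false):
is always true.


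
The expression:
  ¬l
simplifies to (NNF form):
¬l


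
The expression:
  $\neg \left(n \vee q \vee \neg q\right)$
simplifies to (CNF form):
$\text{False}$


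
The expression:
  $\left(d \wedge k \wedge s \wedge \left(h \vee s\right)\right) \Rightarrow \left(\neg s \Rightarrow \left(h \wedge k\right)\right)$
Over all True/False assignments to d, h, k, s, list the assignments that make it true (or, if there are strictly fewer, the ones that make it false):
is always true.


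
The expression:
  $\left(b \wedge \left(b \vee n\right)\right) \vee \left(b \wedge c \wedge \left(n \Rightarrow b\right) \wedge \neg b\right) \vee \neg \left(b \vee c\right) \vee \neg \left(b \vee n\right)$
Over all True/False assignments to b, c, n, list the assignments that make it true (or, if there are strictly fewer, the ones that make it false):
is false only for:
  b=False, c=True, n=True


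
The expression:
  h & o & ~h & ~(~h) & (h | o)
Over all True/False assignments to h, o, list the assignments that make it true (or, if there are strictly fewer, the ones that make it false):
is never true.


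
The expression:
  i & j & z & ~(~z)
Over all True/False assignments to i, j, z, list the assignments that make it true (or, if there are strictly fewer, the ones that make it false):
is true only for:
  i=True, j=True, z=True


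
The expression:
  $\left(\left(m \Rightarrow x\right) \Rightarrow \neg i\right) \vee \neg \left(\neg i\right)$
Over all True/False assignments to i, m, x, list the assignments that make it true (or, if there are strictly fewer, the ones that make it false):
is always true.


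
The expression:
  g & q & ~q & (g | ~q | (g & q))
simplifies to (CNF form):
False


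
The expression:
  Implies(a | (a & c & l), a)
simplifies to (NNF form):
True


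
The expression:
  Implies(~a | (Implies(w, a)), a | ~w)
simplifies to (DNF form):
a | ~w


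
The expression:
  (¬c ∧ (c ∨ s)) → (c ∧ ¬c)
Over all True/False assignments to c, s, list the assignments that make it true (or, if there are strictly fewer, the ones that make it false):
is false only for:
  c=False, s=True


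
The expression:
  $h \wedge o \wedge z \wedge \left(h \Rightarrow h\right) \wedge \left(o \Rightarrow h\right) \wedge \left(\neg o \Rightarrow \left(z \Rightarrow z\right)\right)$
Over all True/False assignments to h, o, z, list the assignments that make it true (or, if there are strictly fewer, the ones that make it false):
is true only for:
  h=True, o=True, z=True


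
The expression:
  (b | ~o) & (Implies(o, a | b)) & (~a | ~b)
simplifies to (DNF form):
(b & ~a) | (~b & ~o)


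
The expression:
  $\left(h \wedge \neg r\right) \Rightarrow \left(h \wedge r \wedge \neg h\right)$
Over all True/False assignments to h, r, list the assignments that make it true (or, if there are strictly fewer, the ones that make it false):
is false only for:
  h=True, r=False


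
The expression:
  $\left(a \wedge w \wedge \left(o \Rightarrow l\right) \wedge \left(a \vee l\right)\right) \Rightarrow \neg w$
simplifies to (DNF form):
$\left(o \wedge \neg l\right) \vee \neg a \vee \neg w$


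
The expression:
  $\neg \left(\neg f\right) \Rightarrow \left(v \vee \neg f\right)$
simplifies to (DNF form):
$v \vee \neg f$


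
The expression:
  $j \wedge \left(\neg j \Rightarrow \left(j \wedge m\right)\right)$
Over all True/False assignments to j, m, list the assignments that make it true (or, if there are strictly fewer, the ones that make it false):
is true only for:
  j=True, m=False;
  j=True, m=True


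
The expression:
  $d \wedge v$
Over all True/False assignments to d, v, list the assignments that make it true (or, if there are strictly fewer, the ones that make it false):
is true only for:
  d=True, v=True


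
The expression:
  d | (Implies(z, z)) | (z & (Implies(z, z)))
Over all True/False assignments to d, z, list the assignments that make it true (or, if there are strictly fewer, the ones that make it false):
is always true.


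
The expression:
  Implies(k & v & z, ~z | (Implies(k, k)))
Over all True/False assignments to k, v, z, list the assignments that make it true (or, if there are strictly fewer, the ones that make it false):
is always true.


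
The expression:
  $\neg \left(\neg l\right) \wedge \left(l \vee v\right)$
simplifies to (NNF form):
$l$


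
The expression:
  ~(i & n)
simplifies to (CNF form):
~i | ~n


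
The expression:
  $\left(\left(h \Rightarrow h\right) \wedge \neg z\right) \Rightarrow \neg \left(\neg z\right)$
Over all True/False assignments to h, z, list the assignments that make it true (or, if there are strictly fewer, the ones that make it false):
is true only for:
  h=False, z=True;
  h=True, z=True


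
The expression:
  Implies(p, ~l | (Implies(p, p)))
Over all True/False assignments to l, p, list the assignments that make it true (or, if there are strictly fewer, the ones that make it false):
is always true.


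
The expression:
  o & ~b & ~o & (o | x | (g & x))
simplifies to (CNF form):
False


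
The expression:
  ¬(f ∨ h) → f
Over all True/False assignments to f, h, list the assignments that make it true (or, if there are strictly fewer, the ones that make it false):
is false only for:
  f=False, h=False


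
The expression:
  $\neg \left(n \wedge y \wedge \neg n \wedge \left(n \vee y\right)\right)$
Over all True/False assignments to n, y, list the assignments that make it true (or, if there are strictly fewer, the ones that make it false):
is always true.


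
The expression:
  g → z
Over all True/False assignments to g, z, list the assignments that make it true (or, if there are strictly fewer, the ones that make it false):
is false only for:
  g=True, z=False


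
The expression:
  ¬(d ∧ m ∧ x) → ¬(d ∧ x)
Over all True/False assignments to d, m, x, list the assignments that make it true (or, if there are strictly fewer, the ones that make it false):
is false only for:
  d=True, m=False, x=True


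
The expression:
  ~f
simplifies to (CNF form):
~f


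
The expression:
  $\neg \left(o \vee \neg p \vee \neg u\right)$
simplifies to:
$p \wedge u \wedge \neg o$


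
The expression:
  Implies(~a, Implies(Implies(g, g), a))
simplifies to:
a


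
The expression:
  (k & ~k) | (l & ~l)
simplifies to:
False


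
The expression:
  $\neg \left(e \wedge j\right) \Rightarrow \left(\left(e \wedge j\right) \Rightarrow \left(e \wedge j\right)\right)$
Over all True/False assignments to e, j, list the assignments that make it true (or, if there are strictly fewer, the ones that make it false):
is always true.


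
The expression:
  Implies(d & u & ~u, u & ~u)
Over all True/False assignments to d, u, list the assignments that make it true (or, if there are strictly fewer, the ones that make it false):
is always true.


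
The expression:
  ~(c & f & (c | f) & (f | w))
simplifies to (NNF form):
~c | ~f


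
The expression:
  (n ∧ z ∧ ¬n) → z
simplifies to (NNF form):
True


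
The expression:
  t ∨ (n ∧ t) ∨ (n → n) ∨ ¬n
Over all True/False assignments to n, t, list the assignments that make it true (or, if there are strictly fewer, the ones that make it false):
is always true.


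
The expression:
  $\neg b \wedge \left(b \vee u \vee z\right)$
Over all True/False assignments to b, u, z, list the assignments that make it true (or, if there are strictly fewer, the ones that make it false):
is true only for:
  b=False, u=False, z=True;
  b=False, u=True, z=False;
  b=False, u=True, z=True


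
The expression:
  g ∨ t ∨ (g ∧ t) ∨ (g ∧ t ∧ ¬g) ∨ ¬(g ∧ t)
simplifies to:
True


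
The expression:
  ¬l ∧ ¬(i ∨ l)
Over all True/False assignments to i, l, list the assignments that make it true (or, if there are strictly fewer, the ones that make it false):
is true only for:
  i=False, l=False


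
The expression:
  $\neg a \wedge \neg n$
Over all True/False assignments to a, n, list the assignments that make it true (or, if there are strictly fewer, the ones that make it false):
is true only for:
  a=False, n=False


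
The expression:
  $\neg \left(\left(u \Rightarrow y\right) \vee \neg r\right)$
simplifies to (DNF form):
$r \wedge u \wedge \neg y$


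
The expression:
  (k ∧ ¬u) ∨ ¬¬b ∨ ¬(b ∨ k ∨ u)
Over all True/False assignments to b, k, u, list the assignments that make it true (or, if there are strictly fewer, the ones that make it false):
is false only for:
  b=False, k=False, u=True;
  b=False, k=True, u=True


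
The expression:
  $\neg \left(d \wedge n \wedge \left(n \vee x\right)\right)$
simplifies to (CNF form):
$\neg d \vee \neg n$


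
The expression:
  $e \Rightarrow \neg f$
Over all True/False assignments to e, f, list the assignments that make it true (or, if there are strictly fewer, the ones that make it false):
is false only for:
  e=True, f=True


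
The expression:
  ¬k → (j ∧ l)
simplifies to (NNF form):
k ∨ (j ∧ l)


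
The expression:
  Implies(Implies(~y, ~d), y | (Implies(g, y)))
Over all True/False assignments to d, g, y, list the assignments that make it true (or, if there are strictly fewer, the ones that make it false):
is false only for:
  d=False, g=True, y=False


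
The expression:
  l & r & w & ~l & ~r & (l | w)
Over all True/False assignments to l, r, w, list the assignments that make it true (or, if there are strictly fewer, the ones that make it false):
is never true.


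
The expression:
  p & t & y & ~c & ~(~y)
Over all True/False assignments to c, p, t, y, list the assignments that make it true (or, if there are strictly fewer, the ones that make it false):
is true only for:
  c=False, p=True, t=True, y=True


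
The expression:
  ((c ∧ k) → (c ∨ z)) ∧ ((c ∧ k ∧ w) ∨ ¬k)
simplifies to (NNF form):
(c ∧ w) ∨ ¬k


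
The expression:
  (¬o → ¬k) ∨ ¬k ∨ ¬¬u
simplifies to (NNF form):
o ∨ u ∨ ¬k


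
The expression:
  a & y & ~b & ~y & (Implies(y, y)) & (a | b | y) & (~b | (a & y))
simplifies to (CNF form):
False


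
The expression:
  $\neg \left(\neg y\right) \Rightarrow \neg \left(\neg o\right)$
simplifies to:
$o \vee \neg y$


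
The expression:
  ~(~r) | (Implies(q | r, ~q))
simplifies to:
r | ~q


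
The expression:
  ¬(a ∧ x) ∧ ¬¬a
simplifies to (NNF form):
a ∧ ¬x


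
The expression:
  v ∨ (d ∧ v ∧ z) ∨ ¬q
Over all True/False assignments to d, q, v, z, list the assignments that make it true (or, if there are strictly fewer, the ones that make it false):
is false only for:
  d=False, q=True, v=False, z=False;
  d=False, q=True, v=False, z=True;
  d=True, q=True, v=False, z=False;
  d=True, q=True, v=False, z=True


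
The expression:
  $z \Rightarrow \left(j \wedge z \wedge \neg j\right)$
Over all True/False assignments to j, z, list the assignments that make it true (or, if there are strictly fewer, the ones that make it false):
is true only for:
  j=False, z=False;
  j=True, z=False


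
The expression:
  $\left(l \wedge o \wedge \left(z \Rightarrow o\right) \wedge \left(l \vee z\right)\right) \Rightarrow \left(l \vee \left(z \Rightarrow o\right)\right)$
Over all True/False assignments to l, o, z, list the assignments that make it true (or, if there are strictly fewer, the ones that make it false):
is always true.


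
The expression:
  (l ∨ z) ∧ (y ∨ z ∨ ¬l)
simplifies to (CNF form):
(l ∨ z) ∧ (y ∨ z)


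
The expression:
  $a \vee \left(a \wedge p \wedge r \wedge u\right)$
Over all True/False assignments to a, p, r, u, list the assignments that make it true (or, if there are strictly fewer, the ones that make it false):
is true only for:
  a=True, p=False, r=False, u=False;
  a=True, p=False, r=False, u=True;
  a=True, p=False, r=True, u=False;
  a=True, p=False, r=True, u=True;
  a=True, p=True, r=False, u=False;
  a=True, p=True, r=False, u=True;
  a=True, p=True, r=True, u=False;
  a=True, p=True, r=True, u=True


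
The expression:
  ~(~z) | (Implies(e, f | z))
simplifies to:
f | z | ~e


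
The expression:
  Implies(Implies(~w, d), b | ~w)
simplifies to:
b | ~w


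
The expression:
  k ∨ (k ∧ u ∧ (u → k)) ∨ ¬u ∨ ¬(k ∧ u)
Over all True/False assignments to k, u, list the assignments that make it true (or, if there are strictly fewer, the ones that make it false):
is always true.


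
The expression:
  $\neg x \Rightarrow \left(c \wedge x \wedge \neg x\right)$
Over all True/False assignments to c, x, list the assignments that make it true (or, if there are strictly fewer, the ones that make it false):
is true only for:
  c=False, x=True;
  c=True, x=True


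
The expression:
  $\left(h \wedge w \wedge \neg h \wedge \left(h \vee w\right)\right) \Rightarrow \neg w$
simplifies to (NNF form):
$\text{True}$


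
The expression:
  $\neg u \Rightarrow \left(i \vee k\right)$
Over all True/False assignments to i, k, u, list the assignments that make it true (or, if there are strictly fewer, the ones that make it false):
is false only for:
  i=False, k=False, u=False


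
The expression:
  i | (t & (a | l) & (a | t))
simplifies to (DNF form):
i | (a & t) | (l & t)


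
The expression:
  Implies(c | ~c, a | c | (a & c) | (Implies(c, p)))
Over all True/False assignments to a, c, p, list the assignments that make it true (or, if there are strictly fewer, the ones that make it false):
is always true.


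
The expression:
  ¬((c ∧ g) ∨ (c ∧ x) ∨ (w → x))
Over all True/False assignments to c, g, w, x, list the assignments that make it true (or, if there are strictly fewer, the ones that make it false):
is true only for:
  c=False, g=False, w=True, x=False;
  c=False, g=True, w=True, x=False;
  c=True, g=False, w=True, x=False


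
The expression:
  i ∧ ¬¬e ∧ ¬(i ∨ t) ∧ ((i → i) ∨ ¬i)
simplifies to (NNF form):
False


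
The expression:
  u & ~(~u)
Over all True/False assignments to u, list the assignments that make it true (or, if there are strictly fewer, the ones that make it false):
is true only for:
  u=True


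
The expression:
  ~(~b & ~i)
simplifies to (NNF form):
b | i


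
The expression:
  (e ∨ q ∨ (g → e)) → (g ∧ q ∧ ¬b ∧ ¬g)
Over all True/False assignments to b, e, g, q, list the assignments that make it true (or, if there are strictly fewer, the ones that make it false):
is true only for:
  b=False, e=False, g=True, q=False;
  b=True, e=False, g=True, q=False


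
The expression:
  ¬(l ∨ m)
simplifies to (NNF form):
¬l ∧ ¬m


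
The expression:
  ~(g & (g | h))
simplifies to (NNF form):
~g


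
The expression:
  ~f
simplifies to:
~f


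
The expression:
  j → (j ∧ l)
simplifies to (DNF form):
l ∨ ¬j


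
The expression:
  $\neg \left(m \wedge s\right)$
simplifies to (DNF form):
$\neg m \vee \neg s$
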